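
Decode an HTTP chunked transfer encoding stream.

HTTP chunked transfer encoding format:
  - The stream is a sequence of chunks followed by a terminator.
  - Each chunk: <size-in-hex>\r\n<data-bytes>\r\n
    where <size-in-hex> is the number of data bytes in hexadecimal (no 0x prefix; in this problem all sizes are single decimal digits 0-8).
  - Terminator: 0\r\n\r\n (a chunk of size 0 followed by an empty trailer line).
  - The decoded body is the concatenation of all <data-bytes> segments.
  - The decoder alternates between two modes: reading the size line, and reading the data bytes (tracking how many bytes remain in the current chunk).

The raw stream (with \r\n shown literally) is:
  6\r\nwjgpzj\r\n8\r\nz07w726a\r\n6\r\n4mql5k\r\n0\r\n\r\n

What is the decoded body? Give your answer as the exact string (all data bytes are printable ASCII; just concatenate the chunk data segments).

Chunk 1: stream[0..1]='6' size=0x6=6, data at stream[3..9]='wjgpzj' -> body[0..6], body so far='wjgpzj'
Chunk 2: stream[11..12]='8' size=0x8=8, data at stream[14..22]='z07w726a' -> body[6..14], body so far='wjgpzjz07w726a'
Chunk 3: stream[24..25]='6' size=0x6=6, data at stream[27..33]='4mql5k' -> body[14..20], body so far='wjgpzjz07w726a4mql5k'
Chunk 4: stream[35..36]='0' size=0 (terminator). Final body='wjgpzjz07w726a4mql5k' (20 bytes)

Answer: wjgpzjz07w726a4mql5k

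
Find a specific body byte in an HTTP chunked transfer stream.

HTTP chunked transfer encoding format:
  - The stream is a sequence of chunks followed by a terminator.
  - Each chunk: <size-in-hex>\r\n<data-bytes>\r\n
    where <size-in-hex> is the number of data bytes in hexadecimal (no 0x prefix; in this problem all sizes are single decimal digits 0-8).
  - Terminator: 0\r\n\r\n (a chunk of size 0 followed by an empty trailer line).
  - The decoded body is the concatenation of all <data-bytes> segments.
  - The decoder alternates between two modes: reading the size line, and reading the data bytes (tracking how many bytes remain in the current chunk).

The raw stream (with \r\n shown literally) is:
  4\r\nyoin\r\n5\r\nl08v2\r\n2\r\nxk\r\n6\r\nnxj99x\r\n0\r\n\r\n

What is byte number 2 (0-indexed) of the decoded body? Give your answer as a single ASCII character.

Answer: i

Derivation:
Chunk 1: stream[0..1]='4' size=0x4=4, data at stream[3..7]='yoin' -> body[0..4], body so far='yoin'
Chunk 2: stream[9..10]='5' size=0x5=5, data at stream[12..17]='l08v2' -> body[4..9], body so far='yoinl08v2'
Chunk 3: stream[19..20]='2' size=0x2=2, data at stream[22..24]='xk' -> body[9..11], body so far='yoinl08v2xk'
Chunk 4: stream[26..27]='6' size=0x6=6, data at stream[29..35]='nxj99x' -> body[11..17], body so far='yoinl08v2xknxj99x'
Chunk 5: stream[37..38]='0' size=0 (terminator). Final body='yoinl08v2xknxj99x' (17 bytes)
Body byte 2 = 'i'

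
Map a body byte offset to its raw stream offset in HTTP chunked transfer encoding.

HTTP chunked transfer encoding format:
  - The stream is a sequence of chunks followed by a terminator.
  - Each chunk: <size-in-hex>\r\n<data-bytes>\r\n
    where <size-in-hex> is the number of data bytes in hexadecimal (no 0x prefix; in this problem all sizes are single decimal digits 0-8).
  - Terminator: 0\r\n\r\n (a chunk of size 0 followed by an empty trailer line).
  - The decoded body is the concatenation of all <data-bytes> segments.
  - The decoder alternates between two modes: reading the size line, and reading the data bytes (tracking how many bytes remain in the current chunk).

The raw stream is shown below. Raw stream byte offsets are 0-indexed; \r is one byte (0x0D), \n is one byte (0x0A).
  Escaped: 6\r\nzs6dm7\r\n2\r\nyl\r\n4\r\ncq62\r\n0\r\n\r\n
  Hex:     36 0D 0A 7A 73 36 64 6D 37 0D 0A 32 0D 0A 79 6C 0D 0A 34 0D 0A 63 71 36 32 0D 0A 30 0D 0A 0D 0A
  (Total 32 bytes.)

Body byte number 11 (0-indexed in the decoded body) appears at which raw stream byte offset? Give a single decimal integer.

Answer: 24

Derivation:
Chunk 1: stream[0..1]='6' size=0x6=6, data at stream[3..9]='zs6dm7' -> body[0..6], body so far='zs6dm7'
Chunk 2: stream[11..12]='2' size=0x2=2, data at stream[14..16]='yl' -> body[6..8], body so far='zs6dm7yl'
Chunk 3: stream[18..19]='4' size=0x4=4, data at stream[21..25]='cq62' -> body[8..12], body so far='zs6dm7ylcq62'
Chunk 4: stream[27..28]='0' size=0 (terminator). Final body='zs6dm7ylcq62' (12 bytes)
Body byte 11 at stream offset 24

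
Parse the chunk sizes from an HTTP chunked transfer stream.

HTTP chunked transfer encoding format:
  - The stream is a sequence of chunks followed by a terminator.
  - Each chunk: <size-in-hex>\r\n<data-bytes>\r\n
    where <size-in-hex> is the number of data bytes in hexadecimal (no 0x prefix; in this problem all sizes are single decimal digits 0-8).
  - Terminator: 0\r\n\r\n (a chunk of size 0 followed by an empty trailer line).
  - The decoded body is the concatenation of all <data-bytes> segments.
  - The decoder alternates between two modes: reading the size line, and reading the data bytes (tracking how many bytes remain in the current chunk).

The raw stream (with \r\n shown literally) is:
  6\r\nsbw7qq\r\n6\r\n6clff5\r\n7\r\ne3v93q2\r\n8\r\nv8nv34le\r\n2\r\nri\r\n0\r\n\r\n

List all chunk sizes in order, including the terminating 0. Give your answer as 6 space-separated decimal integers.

Answer: 6 6 7 8 2 0

Derivation:
Chunk 1: stream[0..1]='6' size=0x6=6, data at stream[3..9]='sbw7qq' -> body[0..6], body so far='sbw7qq'
Chunk 2: stream[11..12]='6' size=0x6=6, data at stream[14..20]='6clff5' -> body[6..12], body so far='sbw7qq6clff5'
Chunk 3: stream[22..23]='7' size=0x7=7, data at stream[25..32]='e3v93q2' -> body[12..19], body so far='sbw7qq6clff5e3v93q2'
Chunk 4: stream[34..35]='8' size=0x8=8, data at stream[37..45]='v8nv34le' -> body[19..27], body so far='sbw7qq6clff5e3v93q2v8nv34le'
Chunk 5: stream[47..48]='2' size=0x2=2, data at stream[50..52]='ri' -> body[27..29], body so far='sbw7qq6clff5e3v93q2v8nv34leri'
Chunk 6: stream[54..55]='0' size=0 (terminator). Final body='sbw7qq6clff5e3v93q2v8nv34leri' (29 bytes)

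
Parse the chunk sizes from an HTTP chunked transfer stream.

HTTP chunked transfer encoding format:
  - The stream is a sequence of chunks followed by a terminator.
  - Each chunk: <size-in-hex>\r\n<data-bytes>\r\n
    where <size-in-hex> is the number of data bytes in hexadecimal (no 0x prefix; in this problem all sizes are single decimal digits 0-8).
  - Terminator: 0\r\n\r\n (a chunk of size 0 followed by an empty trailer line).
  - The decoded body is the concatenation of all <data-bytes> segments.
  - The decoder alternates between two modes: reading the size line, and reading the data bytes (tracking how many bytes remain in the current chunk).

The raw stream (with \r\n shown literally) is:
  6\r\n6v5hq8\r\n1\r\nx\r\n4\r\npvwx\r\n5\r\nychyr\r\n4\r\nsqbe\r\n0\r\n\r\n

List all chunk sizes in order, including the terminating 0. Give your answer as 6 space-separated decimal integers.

Answer: 6 1 4 5 4 0

Derivation:
Chunk 1: stream[0..1]='6' size=0x6=6, data at stream[3..9]='6v5hq8' -> body[0..6], body so far='6v5hq8'
Chunk 2: stream[11..12]='1' size=0x1=1, data at stream[14..15]='x' -> body[6..7], body so far='6v5hq8x'
Chunk 3: stream[17..18]='4' size=0x4=4, data at stream[20..24]='pvwx' -> body[7..11], body so far='6v5hq8xpvwx'
Chunk 4: stream[26..27]='5' size=0x5=5, data at stream[29..34]='ychyr' -> body[11..16], body so far='6v5hq8xpvwxychyr'
Chunk 5: stream[36..37]='4' size=0x4=4, data at stream[39..43]='sqbe' -> body[16..20], body so far='6v5hq8xpvwxychyrsqbe'
Chunk 6: stream[45..46]='0' size=0 (terminator). Final body='6v5hq8xpvwxychyrsqbe' (20 bytes)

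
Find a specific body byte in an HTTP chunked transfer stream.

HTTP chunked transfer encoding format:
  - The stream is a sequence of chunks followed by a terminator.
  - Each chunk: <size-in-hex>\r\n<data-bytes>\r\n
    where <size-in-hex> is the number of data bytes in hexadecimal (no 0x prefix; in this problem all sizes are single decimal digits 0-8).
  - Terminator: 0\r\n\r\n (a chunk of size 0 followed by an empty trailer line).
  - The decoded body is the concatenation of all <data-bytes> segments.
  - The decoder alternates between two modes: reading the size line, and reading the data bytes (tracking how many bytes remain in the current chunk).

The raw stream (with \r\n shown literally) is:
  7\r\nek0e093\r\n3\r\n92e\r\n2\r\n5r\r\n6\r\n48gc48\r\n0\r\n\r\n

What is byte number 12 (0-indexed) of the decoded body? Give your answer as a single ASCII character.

Answer: 4

Derivation:
Chunk 1: stream[0..1]='7' size=0x7=7, data at stream[3..10]='ek0e093' -> body[0..7], body so far='ek0e093'
Chunk 2: stream[12..13]='3' size=0x3=3, data at stream[15..18]='92e' -> body[7..10], body so far='ek0e09392e'
Chunk 3: stream[20..21]='2' size=0x2=2, data at stream[23..25]='5r' -> body[10..12], body so far='ek0e09392e5r'
Chunk 4: stream[27..28]='6' size=0x6=6, data at stream[30..36]='48gc48' -> body[12..18], body so far='ek0e09392e5r48gc48'
Chunk 5: stream[38..39]='0' size=0 (terminator). Final body='ek0e09392e5r48gc48' (18 bytes)
Body byte 12 = '4'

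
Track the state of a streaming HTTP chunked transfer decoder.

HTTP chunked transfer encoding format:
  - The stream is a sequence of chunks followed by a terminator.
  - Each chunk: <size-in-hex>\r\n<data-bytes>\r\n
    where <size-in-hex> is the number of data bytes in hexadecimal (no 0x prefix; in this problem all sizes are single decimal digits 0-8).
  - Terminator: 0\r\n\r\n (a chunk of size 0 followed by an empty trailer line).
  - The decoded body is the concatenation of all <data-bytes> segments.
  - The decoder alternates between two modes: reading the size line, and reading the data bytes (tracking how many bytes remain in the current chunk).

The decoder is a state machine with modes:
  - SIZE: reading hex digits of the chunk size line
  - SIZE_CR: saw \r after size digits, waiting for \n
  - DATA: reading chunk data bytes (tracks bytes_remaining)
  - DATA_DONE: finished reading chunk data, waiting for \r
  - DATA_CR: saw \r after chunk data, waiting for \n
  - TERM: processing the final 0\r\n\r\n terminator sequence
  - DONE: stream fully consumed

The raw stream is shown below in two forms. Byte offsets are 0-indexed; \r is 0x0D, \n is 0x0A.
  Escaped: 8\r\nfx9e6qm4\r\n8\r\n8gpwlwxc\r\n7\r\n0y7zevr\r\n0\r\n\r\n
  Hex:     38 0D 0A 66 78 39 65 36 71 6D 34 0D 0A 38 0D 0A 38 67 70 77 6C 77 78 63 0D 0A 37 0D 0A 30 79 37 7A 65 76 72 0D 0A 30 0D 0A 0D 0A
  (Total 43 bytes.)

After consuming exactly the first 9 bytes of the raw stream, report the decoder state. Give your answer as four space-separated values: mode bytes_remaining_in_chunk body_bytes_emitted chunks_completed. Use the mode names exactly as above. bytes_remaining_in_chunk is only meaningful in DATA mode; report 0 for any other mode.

Answer: DATA 2 6 0

Derivation:
Byte 0 = '8': mode=SIZE remaining=0 emitted=0 chunks_done=0
Byte 1 = 0x0D: mode=SIZE_CR remaining=0 emitted=0 chunks_done=0
Byte 2 = 0x0A: mode=DATA remaining=8 emitted=0 chunks_done=0
Byte 3 = 'f': mode=DATA remaining=7 emitted=1 chunks_done=0
Byte 4 = 'x': mode=DATA remaining=6 emitted=2 chunks_done=0
Byte 5 = '9': mode=DATA remaining=5 emitted=3 chunks_done=0
Byte 6 = 'e': mode=DATA remaining=4 emitted=4 chunks_done=0
Byte 7 = '6': mode=DATA remaining=3 emitted=5 chunks_done=0
Byte 8 = 'q': mode=DATA remaining=2 emitted=6 chunks_done=0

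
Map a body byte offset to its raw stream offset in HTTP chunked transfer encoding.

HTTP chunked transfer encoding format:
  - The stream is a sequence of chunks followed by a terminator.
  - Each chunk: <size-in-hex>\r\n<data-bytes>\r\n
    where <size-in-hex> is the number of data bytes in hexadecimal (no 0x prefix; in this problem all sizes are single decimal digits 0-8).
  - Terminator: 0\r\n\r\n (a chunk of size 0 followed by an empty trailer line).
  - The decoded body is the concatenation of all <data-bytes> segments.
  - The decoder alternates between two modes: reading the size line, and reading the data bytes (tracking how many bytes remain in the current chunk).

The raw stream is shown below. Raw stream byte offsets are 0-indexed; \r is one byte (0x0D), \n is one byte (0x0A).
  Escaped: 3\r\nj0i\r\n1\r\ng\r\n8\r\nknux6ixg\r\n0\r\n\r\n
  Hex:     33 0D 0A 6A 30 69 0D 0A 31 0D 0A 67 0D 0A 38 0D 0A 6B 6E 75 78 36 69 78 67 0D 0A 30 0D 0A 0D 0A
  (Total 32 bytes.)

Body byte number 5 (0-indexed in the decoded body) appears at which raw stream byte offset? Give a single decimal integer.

Chunk 1: stream[0..1]='3' size=0x3=3, data at stream[3..6]='j0i' -> body[0..3], body so far='j0i'
Chunk 2: stream[8..9]='1' size=0x1=1, data at stream[11..12]='g' -> body[3..4], body so far='j0ig'
Chunk 3: stream[14..15]='8' size=0x8=8, data at stream[17..25]='knux6ixg' -> body[4..12], body so far='j0igknux6ixg'
Chunk 4: stream[27..28]='0' size=0 (terminator). Final body='j0igknux6ixg' (12 bytes)
Body byte 5 at stream offset 18

Answer: 18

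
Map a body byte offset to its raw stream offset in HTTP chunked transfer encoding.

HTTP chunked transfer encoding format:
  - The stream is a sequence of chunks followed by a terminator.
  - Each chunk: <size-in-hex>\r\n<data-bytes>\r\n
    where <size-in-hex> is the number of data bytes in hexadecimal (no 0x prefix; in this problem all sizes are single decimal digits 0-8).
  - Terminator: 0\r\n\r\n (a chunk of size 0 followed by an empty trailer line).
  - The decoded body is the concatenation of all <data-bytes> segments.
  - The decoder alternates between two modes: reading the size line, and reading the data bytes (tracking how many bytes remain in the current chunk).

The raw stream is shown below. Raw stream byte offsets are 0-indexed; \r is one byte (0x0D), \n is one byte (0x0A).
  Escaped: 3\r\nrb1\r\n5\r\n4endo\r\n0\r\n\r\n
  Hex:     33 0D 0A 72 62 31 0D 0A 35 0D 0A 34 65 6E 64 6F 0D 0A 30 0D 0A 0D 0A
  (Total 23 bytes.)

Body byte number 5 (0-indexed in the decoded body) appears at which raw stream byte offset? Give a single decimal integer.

Chunk 1: stream[0..1]='3' size=0x3=3, data at stream[3..6]='rb1' -> body[0..3], body so far='rb1'
Chunk 2: stream[8..9]='5' size=0x5=5, data at stream[11..16]='4endo' -> body[3..8], body so far='rb14endo'
Chunk 3: stream[18..19]='0' size=0 (terminator). Final body='rb14endo' (8 bytes)
Body byte 5 at stream offset 13

Answer: 13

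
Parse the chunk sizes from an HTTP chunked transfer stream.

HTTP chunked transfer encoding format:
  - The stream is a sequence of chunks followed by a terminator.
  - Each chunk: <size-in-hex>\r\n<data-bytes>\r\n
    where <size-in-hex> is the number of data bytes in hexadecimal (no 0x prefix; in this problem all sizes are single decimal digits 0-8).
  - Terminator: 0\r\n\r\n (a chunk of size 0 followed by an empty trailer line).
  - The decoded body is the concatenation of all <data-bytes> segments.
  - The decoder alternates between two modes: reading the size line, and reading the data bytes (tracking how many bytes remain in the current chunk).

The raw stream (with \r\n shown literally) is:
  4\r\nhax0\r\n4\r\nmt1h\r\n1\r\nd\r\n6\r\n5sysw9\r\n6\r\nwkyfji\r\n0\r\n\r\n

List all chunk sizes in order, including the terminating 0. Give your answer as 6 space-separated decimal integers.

Chunk 1: stream[0..1]='4' size=0x4=4, data at stream[3..7]='hax0' -> body[0..4], body so far='hax0'
Chunk 2: stream[9..10]='4' size=0x4=4, data at stream[12..16]='mt1h' -> body[4..8], body so far='hax0mt1h'
Chunk 3: stream[18..19]='1' size=0x1=1, data at stream[21..22]='d' -> body[8..9], body so far='hax0mt1hd'
Chunk 4: stream[24..25]='6' size=0x6=6, data at stream[27..33]='5sysw9' -> body[9..15], body so far='hax0mt1hd5sysw9'
Chunk 5: stream[35..36]='6' size=0x6=6, data at stream[38..44]='wkyfji' -> body[15..21], body so far='hax0mt1hd5sysw9wkyfji'
Chunk 6: stream[46..47]='0' size=0 (terminator). Final body='hax0mt1hd5sysw9wkyfji' (21 bytes)

Answer: 4 4 1 6 6 0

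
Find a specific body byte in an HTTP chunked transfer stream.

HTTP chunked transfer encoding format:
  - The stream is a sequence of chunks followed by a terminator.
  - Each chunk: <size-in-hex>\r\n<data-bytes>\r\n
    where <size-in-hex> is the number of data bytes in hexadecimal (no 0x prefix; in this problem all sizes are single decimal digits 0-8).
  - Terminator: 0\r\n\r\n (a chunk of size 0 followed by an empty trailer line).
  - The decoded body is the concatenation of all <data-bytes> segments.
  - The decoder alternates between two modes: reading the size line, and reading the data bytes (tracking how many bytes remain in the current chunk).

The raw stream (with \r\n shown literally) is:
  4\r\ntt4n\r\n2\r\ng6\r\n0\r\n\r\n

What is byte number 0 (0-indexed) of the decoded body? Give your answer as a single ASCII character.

Chunk 1: stream[0..1]='4' size=0x4=4, data at stream[3..7]='tt4n' -> body[0..4], body so far='tt4n'
Chunk 2: stream[9..10]='2' size=0x2=2, data at stream[12..14]='g6' -> body[4..6], body so far='tt4ng6'
Chunk 3: stream[16..17]='0' size=0 (terminator). Final body='tt4ng6' (6 bytes)
Body byte 0 = 't'

Answer: t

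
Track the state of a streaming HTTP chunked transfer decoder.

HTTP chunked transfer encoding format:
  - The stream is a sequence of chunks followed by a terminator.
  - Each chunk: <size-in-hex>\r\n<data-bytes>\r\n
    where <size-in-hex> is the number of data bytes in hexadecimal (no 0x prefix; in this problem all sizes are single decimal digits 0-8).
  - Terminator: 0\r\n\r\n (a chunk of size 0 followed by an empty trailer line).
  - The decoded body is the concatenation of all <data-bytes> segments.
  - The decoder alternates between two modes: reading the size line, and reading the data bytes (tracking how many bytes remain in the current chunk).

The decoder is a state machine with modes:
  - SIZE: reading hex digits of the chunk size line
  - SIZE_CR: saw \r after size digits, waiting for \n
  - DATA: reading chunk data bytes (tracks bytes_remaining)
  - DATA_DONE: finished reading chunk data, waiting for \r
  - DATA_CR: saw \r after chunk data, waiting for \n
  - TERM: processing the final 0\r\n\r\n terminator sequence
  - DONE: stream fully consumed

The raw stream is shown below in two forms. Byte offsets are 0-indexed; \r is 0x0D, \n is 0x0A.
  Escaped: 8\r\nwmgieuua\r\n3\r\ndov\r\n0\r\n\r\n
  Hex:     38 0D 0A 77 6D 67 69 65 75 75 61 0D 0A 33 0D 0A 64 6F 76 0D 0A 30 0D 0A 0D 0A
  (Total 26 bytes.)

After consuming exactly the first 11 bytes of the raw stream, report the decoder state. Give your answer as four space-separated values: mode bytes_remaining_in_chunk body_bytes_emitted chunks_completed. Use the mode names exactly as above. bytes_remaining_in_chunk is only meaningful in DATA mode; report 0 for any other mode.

Answer: DATA_DONE 0 8 0

Derivation:
Byte 0 = '8': mode=SIZE remaining=0 emitted=0 chunks_done=0
Byte 1 = 0x0D: mode=SIZE_CR remaining=0 emitted=0 chunks_done=0
Byte 2 = 0x0A: mode=DATA remaining=8 emitted=0 chunks_done=0
Byte 3 = 'w': mode=DATA remaining=7 emitted=1 chunks_done=0
Byte 4 = 'm': mode=DATA remaining=6 emitted=2 chunks_done=0
Byte 5 = 'g': mode=DATA remaining=5 emitted=3 chunks_done=0
Byte 6 = 'i': mode=DATA remaining=4 emitted=4 chunks_done=0
Byte 7 = 'e': mode=DATA remaining=3 emitted=5 chunks_done=0
Byte 8 = 'u': mode=DATA remaining=2 emitted=6 chunks_done=0
Byte 9 = 'u': mode=DATA remaining=1 emitted=7 chunks_done=0
Byte 10 = 'a': mode=DATA_DONE remaining=0 emitted=8 chunks_done=0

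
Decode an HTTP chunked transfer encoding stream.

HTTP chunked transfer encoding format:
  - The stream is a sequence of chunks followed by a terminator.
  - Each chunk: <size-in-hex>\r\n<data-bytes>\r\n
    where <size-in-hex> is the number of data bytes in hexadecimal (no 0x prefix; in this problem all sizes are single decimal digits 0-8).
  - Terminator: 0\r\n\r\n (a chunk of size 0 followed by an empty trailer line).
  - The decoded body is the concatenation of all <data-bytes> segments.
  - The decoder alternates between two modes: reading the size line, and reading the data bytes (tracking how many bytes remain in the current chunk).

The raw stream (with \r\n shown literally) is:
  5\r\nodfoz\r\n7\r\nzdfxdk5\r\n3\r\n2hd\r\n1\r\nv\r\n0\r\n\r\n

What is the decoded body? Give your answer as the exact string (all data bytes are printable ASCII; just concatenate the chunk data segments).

Chunk 1: stream[0..1]='5' size=0x5=5, data at stream[3..8]='odfoz' -> body[0..5], body so far='odfoz'
Chunk 2: stream[10..11]='7' size=0x7=7, data at stream[13..20]='zdfxdk5' -> body[5..12], body so far='odfozzdfxdk5'
Chunk 3: stream[22..23]='3' size=0x3=3, data at stream[25..28]='2hd' -> body[12..15], body so far='odfozzdfxdk52hd'
Chunk 4: stream[30..31]='1' size=0x1=1, data at stream[33..34]='v' -> body[15..16], body so far='odfozzdfxdk52hdv'
Chunk 5: stream[36..37]='0' size=0 (terminator). Final body='odfozzdfxdk52hdv' (16 bytes)

Answer: odfozzdfxdk52hdv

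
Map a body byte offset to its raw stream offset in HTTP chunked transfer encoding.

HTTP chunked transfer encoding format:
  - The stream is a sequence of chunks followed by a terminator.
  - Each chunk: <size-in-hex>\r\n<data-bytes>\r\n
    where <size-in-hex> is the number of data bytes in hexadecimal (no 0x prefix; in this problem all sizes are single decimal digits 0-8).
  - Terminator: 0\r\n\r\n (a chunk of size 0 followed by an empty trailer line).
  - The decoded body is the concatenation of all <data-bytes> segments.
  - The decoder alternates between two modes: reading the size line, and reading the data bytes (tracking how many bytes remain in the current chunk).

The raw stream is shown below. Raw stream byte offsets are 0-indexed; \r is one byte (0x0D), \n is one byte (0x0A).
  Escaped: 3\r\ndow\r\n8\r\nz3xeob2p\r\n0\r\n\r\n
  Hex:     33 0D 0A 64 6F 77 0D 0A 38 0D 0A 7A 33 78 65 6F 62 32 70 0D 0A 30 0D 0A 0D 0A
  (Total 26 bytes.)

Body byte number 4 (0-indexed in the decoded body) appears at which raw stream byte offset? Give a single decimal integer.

Answer: 12

Derivation:
Chunk 1: stream[0..1]='3' size=0x3=3, data at stream[3..6]='dow' -> body[0..3], body so far='dow'
Chunk 2: stream[8..9]='8' size=0x8=8, data at stream[11..19]='z3xeob2p' -> body[3..11], body so far='dowz3xeob2p'
Chunk 3: stream[21..22]='0' size=0 (terminator). Final body='dowz3xeob2p' (11 bytes)
Body byte 4 at stream offset 12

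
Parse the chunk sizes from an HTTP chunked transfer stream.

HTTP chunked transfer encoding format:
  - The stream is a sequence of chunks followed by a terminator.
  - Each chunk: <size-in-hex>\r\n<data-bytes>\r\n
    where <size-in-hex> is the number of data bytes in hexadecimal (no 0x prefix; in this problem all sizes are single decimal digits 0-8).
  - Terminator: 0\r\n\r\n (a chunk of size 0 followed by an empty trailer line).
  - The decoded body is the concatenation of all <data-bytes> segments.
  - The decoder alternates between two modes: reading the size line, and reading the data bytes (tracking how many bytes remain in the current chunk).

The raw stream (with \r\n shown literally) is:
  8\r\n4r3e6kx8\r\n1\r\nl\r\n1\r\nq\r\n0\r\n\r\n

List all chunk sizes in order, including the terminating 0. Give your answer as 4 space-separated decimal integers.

Answer: 8 1 1 0

Derivation:
Chunk 1: stream[0..1]='8' size=0x8=8, data at stream[3..11]='4r3e6kx8' -> body[0..8], body so far='4r3e6kx8'
Chunk 2: stream[13..14]='1' size=0x1=1, data at stream[16..17]='l' -> body[8..9], body so far='4r3e6kx8l'
Chunk 3: stream[19..20]='1' size=0x1=1, data at stream[22..23]='q' -> body[9..10], body so far='4r3e6kx8lq'
Chunk 4: stream[25..26]='0' size=0 (terminator). Final body='4r3e6kx8lq' (10 bytes)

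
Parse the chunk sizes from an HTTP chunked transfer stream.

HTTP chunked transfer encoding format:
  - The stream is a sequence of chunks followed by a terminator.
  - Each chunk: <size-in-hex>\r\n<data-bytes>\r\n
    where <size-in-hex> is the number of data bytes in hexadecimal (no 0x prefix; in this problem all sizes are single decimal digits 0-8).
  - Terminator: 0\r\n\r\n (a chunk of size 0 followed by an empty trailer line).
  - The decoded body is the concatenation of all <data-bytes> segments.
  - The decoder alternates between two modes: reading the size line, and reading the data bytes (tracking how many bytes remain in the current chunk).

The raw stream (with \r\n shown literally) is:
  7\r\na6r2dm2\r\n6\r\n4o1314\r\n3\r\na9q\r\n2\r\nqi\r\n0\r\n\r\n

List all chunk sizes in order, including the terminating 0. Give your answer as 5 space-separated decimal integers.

Answer: 7 6 3 2 0

Derivation:
Chunk 1: stream[0..1]='7' size=0x7=7, data at stream[3..10]='a6r2dm2' -> body[0..7], body so far='a6r2dm2'
Chunk 2: stream[12..13]='6' size=0x6=6, data at stream[15..21]='4o1314' -> body[7..13], body so far='a6r2dm24o1314'
Chunk 3: stream[23..24]='3' size=0x3=3, data at stream[26..29]='a9q' -> body[13..16], body so far='a6r2dm24o1314a9q'
Chunk 4: stream[31..32]='2' size=0x2=2, data at stream[34..36]='qi' -> body[16..18], body so far='a6r2dm24o1314a9qqi'
Chunk 5: stream[38..39]='0' size=0 (terminator). Final body='a6r2dm24o1314a9qqi' (18 bytes)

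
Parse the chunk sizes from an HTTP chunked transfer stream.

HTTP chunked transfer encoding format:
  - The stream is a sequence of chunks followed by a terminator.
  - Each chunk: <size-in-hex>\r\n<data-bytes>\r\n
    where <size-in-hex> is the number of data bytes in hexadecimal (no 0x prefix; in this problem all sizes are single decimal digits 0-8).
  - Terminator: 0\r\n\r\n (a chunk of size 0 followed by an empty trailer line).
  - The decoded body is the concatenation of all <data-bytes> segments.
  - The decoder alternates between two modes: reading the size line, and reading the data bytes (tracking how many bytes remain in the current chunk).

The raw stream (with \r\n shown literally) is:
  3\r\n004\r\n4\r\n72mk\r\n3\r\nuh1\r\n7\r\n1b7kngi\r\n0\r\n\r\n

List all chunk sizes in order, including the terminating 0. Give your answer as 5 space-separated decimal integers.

Chunk 1: stream[0..1]='3' size=0x3=3, data at stream[3..6]='004' -> body[0..3], body so far='004'
Chunk 2: stream[8..9]='4' size=0x4=4, data at stream[11..15]='72mk' -> body[3..7], body so far='00472mk'
Chunk 3: stream[17..18]='3' size=0x3=3, data at stream[20..23]='uh1' -> body[7..10], body so far='00472mkuh1'
Chunk 4: stream[25..26]='7' size=0x7=7, data at stream[28..35]='1b7kngi' -> body[10..17], body so far='00472mkuh11b7kngi'
Chunk 5: stream[37..38]='0' size=0 (terminator). Final body='00472mkuh11b7kngi' (17 bytes)

Answer: 3 4 3 7 0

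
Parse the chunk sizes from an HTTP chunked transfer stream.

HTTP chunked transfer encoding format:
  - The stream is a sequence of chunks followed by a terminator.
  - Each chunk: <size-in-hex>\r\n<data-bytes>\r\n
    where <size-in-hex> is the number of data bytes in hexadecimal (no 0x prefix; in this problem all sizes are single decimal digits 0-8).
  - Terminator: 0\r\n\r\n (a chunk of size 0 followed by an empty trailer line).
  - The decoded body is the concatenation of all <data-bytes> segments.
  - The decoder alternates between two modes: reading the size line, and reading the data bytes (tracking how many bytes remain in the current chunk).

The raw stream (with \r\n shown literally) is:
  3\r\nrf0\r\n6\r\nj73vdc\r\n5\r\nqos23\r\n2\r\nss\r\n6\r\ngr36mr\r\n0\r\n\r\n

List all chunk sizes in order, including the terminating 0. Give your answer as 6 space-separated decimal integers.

Chunk 1: stream[0..1]='3' size=0x3=3, data at stream[3..6]='rf0' -> body[0..3], body so far='rf0'
Chunk 2: stream[8..9]='6' size=0x6=6, data at stream[11..17]='j73vdc' -> body[3..9], body so far='rf0j73vdc'
Chunk 3: stream[19..20]='5' size=0x5=5, data at stream[22..27]='qos23' -> body[9..14], body so far='rf0j73vdcqos23'
Chunk 4: stream[29..30]='2' size=0x2=2, data at stream[32..34]='ss' -> body[14..16], body so far='rf0j73vdcqos23ss'
Chunk 5: stream[36..37]='6' size=0x6=6, data at stream[39..45]='gr36mr' -> body[16..22], body so far='rf0j73vdcqos23ssgr36mr'
Chunk 6: stream[47..48]='0' size=0 (terminator). Final body='rf0j73vdcqos23ssgr36mr' (22 bytes)

Answer: 3 6 5 2 6 0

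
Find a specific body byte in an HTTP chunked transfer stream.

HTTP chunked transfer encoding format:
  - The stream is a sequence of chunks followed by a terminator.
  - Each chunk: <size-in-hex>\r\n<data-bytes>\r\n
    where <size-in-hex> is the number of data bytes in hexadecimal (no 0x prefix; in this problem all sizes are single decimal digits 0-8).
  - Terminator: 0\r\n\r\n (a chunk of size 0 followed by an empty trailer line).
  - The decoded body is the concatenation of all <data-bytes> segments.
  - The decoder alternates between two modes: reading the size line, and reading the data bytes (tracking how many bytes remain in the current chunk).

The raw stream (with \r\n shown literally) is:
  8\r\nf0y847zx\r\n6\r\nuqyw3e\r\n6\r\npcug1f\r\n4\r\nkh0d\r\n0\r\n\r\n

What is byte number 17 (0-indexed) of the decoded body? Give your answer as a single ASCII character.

Chunk 1: stream[0..1]='8' size=0x8=8, data at stream[3..11]='f0y847zx' -> body[0..8], body so far='f0y847zx'
Chunk 2: stream[13..14]='6' size=0x6=6, data at stream[16..22]='uqyw3e' -> body[8..14], body so far='f0y847zxuqyw3e'
Chunk 3: stream[24..25]='6' size=0x6=6, data at stream[27..33]='pcug1f' -> body[14..20], body so far='f0y847zxuqyw3epcug1f'
Chunk 4: stream[35..36]='4' size=0x4=4, data at stream[38..42]='kh0d' -> body[20..24], body so far='f0y847zxuqyw3epcug1fkh0d'
Chunk 5: stream[44..45]='0' size=0 (terminator). Final body='f0y847zxuqyw3epcug1fkh0d' (24 bytes)
Body byte 17 = 'g'

Answer: g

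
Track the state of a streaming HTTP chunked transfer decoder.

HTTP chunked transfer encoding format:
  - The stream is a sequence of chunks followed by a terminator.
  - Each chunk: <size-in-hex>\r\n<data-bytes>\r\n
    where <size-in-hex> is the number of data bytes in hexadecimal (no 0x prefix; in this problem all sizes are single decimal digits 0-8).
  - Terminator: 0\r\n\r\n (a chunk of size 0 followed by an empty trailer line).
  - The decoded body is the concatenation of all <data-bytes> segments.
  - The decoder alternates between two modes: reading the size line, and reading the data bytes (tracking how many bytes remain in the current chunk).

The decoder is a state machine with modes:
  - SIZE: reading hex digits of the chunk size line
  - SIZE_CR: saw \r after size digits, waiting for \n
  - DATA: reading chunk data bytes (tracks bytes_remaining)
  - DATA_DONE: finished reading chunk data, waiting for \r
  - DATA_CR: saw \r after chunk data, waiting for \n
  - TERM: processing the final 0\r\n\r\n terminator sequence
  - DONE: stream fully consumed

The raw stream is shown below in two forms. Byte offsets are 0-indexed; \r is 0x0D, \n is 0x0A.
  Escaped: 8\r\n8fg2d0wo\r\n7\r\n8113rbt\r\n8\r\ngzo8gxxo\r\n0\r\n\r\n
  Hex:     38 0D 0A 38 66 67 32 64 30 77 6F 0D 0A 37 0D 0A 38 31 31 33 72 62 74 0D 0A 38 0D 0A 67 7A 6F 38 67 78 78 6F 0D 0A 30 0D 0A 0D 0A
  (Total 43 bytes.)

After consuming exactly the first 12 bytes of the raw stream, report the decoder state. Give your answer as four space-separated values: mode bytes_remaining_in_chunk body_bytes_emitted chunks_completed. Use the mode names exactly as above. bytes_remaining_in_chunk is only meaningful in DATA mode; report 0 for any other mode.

Byte 0 = '8': mode=SIZE remaining=0 emitted=0 chunks_done=0
Byte 1 = 0x0D: mode=SIZE_CR remaining=0 emitted=0 chunks_done=0
Byte 2 = 0x0A: mode=DATA remaining=8 emitted=0 chunks_done=0
Byte 3 = '8': mode=DATA remaining=7 emitted=1 chunks_done=0
Byte 4 = 'f': mode=DATA remaining=6 emitted=2 chunks_done=0
Byte 5 = 'g': mode=DATA remaining=5 emitted=3 chunks_done=0
Byte 6 = '2': mode=DATA remaining=4 emitted=4 chunks_done=0
Byte 7 = 'd': mode=DATA remaining=3 emitted=5 chunks_done=0
Byte 8 = '0': mode=DATA remaining=2 emitted=6 chunks_done=0
Byte 9 = 'w': mode=DATA remaining=1 emitted=7 chunks_done=0
Byte 10 = 'o': mode=DATA_DONE remaining=0 emitted=8 chunks_done=0
Byte 11 = 0x0D: mode=DATA_CR remaining=0 emitted=8 chunks_done=0

Answer: DATA_CR 0 8 0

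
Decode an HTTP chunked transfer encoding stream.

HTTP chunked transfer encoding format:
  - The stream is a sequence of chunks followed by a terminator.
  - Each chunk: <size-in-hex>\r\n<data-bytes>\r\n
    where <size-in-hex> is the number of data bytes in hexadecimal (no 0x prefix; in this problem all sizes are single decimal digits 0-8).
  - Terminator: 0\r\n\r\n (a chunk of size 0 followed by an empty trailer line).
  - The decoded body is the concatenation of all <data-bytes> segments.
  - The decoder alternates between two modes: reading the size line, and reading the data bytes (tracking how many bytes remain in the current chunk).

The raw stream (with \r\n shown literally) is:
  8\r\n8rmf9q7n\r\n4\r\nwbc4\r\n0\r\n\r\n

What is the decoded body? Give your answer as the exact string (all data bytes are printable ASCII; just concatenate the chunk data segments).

Chunk 1: stream[0..1]='8' size=0x8=8, data at stream[3..11]='8rmf9q7n' -> body[0..8], body so far='8rmf9q7n'
Chunk 2: stream[13..14]='4' size=0x4=4, data at stream[16..20]='wbc4' -> body[8..12], body so far='8rmf9q7nwbc4'
Chunk 3: stream[22..23]='0' size=0 (terminator). Final body='8rmf9q7nwbc4' (12 bytes)

Answer: 8rmf9q7nwbc4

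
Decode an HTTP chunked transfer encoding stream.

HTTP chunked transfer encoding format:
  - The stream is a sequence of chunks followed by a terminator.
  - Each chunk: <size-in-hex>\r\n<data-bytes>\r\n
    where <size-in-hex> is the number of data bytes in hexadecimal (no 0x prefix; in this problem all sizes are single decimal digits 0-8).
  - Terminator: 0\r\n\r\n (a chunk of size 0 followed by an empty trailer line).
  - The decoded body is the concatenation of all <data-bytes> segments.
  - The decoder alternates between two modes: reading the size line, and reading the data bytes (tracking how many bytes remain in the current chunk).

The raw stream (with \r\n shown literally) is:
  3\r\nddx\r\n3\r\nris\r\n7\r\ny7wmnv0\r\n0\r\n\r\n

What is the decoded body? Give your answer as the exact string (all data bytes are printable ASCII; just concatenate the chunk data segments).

Answer: ddxrisy7wmnv0

Derivation:
Chunk 1: stream[0..1]='3' size=0x3=3, data at stream[3..6]='ddx' -> body[0..3], body so far='ddx'
Chunk 2: stream[8..9]='3' size=0x3=3, data at stream[11..14]='ris' -> body[3..6], body so far='ddxris'
Chunk 3: stream[16..17]='7' size=0x7=7, data at stream[19..26]='y7wmnv0' -> body[6..13], body so far='ddxrisy7wmnv0'
Chunk 4: stream[28..29]='0' size=0 (terminator). Final body='ddxrisy7wmnv0' (13 bytes)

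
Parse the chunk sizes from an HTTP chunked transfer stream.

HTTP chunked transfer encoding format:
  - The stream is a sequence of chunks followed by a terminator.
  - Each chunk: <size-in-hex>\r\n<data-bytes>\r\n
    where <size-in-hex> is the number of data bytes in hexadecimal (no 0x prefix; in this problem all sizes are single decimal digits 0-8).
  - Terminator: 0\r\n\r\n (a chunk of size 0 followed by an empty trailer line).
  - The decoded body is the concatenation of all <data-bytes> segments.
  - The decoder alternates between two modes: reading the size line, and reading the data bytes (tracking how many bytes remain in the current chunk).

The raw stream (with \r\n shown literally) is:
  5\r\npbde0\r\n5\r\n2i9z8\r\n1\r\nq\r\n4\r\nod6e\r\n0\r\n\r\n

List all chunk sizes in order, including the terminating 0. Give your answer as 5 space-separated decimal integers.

Answer: 5 5 1 4 0

Derivation:
Chunk 1: stream[0..1]='5' size=0x5=5, data at stream[3..8]='pbde0' -> body[0..5], body so far='pbde0'
Chunk 2: stream[10..11]='5' size=0x5=5, data at stream[13..18]='2i9z8' -> body[5..10], body so far='pbde02i9z8'
Chunk 3: stream[20..21]='1' size=0x1=1, data at stream[23..24]='q' -> body[10..11], body so far='pbde02i9z8q'
Chunk 4: stream[26..27]='4' size=0x4=4, data at stream[29..33]='od6e' -> body[11..15], body so far='pbde02i9z8qod6e'
Chunk 5: stream[35..36]='0' size=0 (terminator). Final body='pbde02i9z8qod6e' (15 bytes)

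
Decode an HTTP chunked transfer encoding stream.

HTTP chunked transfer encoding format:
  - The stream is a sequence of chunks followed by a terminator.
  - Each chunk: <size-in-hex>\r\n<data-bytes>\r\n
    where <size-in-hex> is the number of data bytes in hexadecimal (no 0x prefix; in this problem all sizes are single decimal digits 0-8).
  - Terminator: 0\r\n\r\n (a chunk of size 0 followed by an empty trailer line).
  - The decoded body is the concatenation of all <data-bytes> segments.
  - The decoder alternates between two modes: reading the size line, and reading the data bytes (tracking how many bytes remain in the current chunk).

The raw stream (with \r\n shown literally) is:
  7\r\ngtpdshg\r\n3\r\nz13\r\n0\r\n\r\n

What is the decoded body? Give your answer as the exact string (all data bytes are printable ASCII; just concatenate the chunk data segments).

Chunk 1: stream[0..1]='7' size=0x7=7, data at stream[3..10]='gtpdshg' -> body[0..7], body so far='gtpdshg'
Chunk 2: stream[12..13]='3' size=0x3=3, data at stream[15..18]='z13' -> body[7..10], body so far='gtpdshgz13'
Chunk 3: stream[20..21]='0' size=0 (terminator). Final body='gtpdshgz13' (10 bytes)

Answer: gtpdshgz13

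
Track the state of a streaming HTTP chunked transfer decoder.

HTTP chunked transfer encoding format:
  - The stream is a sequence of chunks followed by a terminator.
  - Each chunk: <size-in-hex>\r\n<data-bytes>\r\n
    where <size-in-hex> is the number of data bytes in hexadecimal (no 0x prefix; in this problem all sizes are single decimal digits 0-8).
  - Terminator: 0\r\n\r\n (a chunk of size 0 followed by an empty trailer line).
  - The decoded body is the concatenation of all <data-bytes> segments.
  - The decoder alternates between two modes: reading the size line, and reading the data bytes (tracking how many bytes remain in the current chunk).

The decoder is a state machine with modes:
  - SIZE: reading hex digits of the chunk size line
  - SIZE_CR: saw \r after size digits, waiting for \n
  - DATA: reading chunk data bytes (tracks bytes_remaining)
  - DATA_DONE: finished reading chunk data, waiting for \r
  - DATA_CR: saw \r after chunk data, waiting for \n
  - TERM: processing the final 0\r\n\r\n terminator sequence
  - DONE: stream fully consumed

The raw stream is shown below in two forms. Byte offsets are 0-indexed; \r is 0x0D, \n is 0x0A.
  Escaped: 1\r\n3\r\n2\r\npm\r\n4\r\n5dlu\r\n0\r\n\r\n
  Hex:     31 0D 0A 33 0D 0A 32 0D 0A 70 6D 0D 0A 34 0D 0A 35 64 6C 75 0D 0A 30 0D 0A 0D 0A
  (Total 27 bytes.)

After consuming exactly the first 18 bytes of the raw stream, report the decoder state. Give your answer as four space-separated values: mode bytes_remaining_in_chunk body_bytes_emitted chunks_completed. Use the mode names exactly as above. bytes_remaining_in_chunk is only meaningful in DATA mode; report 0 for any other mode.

Answer: DATA 2 5 2

Derivation:
Byte 0 = '1': mode=SIZE remaining=0 emitted=0 chunks_done=0
Byte 1 = 0x0D: mode=SIZE_CR remaining=0 emitted=0 chunks_done=0
Byte 2 = 0x0A: mode=DATA remaining=1 emitted=0 chunks_done=0
Byte 3 = '3': mode=DATA_DONE remaining=0 emitted=1 chunks_done=0
Byte 4 = 0x0D: mode=DATA_CR remaining=0 emitted=1 chunks_done=0
Byte 5 = 0x0A: mode=SIZE remaining=0 emitted=1 chunks_done=1
Byte 6 = '2': mode=SIZE remaining=0 emitted=1 chunks_done=1
Byte 7 = 0x0D: mode=SIZE_CR remaining=0 emitted=1 chunks_done=1
Byte 8 = 0x0A: mode=DATA remaining=2 emitted=1 chunks_done=1
Byte 9 = 'p': mode=DATA remaining=1 emitted=2 chunks_done=1
Byte 10 = 'm': mode=DATA_DONE remaining=0 emitted=3 chunks_done=1
Byte 11 = 0x0D: mode=DATA_CR remaining=0 emitted=3 chunks_done=1
Byte 12 = 0x0A: mode=SIZE remaining=0 emitted=3 chunks_done=2
Byte 13 = '4': mode=SIZE remaining=0 emitted=3 chunks_done=2
Byte 14 = 0x0D: mode=SIZE_CR remaining=0 emitted=3 chunks_done=2
Byte 15 = 0x0A: mode=DATA remaining=4 emitted=3 chunks_done=2
Byte 16 = '5': mode=DATA remaining=3 emitted=4 chunks_done=2
Byte 17 = 'd': mode=DATA remaining=2 emitted=5 chunks_done=2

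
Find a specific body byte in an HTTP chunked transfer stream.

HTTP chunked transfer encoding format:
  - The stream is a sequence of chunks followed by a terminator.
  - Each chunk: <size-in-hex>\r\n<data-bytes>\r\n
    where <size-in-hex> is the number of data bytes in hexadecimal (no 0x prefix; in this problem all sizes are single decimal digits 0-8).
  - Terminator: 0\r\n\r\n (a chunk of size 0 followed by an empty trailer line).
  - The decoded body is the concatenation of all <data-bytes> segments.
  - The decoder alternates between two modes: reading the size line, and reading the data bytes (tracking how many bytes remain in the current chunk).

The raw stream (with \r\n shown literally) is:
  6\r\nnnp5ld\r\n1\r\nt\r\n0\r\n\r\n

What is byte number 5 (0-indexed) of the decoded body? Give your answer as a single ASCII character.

Chunk 1: stream[0..1]='6' size=0x6=6, data at stream[3..9]='nnp5ld' -> body[0..6], body so far='nnp5ld'
Chunk 2: stream[11..12]='1' size=0x1=1, data at stream[14..15]='t' -> body[6..7], body so far='nnp5ldt'
Chunk 3: stream[17..18]='0' size=0 (terminator). Final body='nnp5ldt' (7 bytes)
Body byte 5 = 'd'

Answer: d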